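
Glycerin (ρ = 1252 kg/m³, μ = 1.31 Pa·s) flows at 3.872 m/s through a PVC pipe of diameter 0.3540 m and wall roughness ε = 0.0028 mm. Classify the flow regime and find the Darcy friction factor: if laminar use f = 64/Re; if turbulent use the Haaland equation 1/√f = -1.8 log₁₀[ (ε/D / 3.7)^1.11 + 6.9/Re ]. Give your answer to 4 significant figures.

Re = ρVD/μ = 1252·3.872·0.354/1.31 = 1310.
Re < 2300 → laminar, so f = 64/Re = 0.04885 (roughness is irrelevant in laminar flow).

f ≈ 0.04885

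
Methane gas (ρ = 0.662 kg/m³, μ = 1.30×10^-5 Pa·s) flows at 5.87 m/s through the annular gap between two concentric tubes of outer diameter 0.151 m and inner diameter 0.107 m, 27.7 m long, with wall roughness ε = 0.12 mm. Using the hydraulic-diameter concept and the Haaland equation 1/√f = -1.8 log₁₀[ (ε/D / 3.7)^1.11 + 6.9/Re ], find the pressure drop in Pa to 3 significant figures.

Hydraulic diameter D_h = 4A/P = D_o - D_i = 0.151 - 0.107 = 0.044 m.
Re = ρVD_h/μ = 0.662·5.87·0.044/1.3e-05 = 1.315e+04.
ε/D_h = 0.00012/0.044 = 0.00273; Haaland gives 1/√f = -1.8 log₁₀[0.000333+0.000525] = 5.52, so f = 0.03282.
ΔP = f(L/D_h)(ρV²/2) = 0.03282·27.7/0.044·11.41 = 235.7 Pa.

ΔP ≈ 236 Pa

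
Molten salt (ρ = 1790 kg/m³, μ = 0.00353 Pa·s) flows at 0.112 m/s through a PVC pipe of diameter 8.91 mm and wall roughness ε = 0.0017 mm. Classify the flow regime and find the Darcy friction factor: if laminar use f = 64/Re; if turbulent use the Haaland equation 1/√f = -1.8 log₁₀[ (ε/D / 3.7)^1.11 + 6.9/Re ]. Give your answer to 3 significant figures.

Re = ρVD/μ = 1790·0.112·0.00891/0.00353 = 506.
Re < 2300 → laminar, so f = 64/Re = 0.1265 (roughness is irrelevant in laminar flow).

f ≈ 0.126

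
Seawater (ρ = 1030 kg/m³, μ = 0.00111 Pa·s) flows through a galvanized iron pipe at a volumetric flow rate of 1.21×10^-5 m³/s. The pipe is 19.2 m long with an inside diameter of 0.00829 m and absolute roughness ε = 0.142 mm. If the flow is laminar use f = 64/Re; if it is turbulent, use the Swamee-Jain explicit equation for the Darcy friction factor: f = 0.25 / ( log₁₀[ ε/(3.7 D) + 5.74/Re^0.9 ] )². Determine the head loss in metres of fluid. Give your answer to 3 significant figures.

h_f ≈ 0.220 m

Cross-sectional area A = πD²/4 = π(0.00829)²/4 = 5.398e-05 m²; mean velocity V = Q/A = 1.21e-05/5.398e-05 = 0.2242 m/s.
Reynolds number Re = ρVD/μ = 1030 · 0.2242 · 0.00829 / 0.00111 = 1724.
Re < 2300 → laminar flow, so f = 64/Re = 64/1724 = 0.03711 (the turbulent correlation is not needed).
Darcy-Weisbach: ΔP = f(L/D)(ρV²/2) = 0.03711·(19.2/0.00829)·(1030·0.2242²/2) = 0.03711·2316·25.88 = 2225 Pa.
Head loss h_f = ΔP/(ρg) = 2225/(1030·9.81) = 0.220 m.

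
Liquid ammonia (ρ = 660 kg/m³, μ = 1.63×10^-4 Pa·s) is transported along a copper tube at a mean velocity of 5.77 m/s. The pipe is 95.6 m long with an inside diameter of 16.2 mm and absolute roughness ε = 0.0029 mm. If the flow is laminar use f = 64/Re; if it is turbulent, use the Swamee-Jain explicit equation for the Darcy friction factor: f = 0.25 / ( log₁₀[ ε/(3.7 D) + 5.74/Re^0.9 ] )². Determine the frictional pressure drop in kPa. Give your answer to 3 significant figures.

Reynolds number Re = ρVD/μ = 660 · 5.77 · 0.0162 / 0.000163 = 3.785e+05.
Re > 4000 → turbulent. Relative roughness ε/D = 2.9e-06/0.0162 = 0.000179. Swamee-Jain: f = 0.25/(log₁₀[0.000179/3.7 + 5.74/3.785e+05^0.9])² = 0.25/(log₁₀[4.84e-05 + 5.48e-05])² = 0.25/(-3.986)² = 0.01573.
Darcy-Weisbach: ΔP = f(L/D)(ρV²/2) = 0.01573·(95.6/0.0162)·(660·5.77²/2) = 0.01573·5901·1.099e+04 = 1.02e+06 Pa.
ΔP = 1.02e+06 Pa = 1020 kPa.

ΔP ≈ 1020 kPa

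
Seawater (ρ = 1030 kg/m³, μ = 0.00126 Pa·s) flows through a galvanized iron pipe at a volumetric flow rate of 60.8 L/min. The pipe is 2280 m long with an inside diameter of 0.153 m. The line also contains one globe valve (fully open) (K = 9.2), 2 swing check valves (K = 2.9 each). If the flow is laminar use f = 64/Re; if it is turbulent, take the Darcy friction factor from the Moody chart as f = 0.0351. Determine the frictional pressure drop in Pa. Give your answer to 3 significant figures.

ΔP ≈ 842 Pa

Q = 60.8 L/min = 60.8/60000 = 0.001013 m³/s.
Cross-sectional area A = πD²/4 = π(0.153)²/4 = 0.01839 m²; mean velocity V = Q/A = 0.001013/0.01839 = 0.05512 m/s.
Reynolds number Re = ρVD/μ = 1030 · 0.05512 · 0.153 / 0.00126 = 6893.
Re > 4000 → turbulent; use the Moody-chart value f = 0.0351.
Total minor-loss coefficient ΣK = 1·9.2 + 2·2.9 = 15.
ΔP = [f·L/D + ΣK]·(ρV²/2) = [0.0351·2280/0.153 + 15]·(1030·0.05512²/2) = [523.1 + 15]·1.564 = 841.8 Pa.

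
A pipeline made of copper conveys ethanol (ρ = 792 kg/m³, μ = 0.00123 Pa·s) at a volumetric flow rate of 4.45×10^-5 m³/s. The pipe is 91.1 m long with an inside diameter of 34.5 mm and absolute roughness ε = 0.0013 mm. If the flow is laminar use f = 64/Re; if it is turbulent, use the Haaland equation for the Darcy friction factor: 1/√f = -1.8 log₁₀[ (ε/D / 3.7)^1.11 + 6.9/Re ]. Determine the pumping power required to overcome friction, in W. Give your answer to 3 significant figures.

Cross-sectional area A = πD²/4 = π(0.0345)²/4 = 0.0009348 m²; mean velocity V = Q/A = 4.45e-05/0.0009348 = 0.0476 m/s.
Reynolds number Re = ρVD/μ = 792 · 0.0476 · 0.0345 / 0.00123 = 1057.
Re < 2300 → laminar flow, so f = 64/Re = 64/1057 = 0.06052 (the turbulent correlation is not needed).
Darcy-Weisbach: ΔP = f(L/D)(ρV²/2) = 0.06052·(91.1/0.0345)·(792·0.0476²/2) = 0.06052·2641·0.8973 = 143.4 Pa.
Pumping power P = QΔP = 4.45e-05·143.4 = 0.006382 W = 0.00638 W.

P ≈ 0.00638 W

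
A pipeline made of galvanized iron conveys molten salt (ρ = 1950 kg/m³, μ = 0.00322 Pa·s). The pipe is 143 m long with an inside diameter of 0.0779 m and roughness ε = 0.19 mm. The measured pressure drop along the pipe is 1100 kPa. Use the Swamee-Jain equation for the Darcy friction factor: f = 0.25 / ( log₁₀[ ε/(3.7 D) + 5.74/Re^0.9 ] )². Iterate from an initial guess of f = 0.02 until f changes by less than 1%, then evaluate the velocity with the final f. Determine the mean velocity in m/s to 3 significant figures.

V ≈ 4.90 m/s

Rearranging Darcy-Weisbach: V = √(2·ΔP·D/(f·L·ρ)). With ε/D = 0.00019/0.0779 = 0.00244, iterate starting from f = 0.02:
  f = 0.02 → V = √(2·1.1e+06·0.0779/(0.02·143·1950)) = 5.543 m/s; Re = ρVD/μ = 2.615e+05; f → 0.02546
  f = 0.02546 → V = 4.913 m/s; Re = 2.318e+05; f → 0.02555
Converged (Δf/f < 1%). With the final f = 0.02555: V = √(2·1.1e+06·0.0779/(0.02555·143·1950)) = 4.905 m/s.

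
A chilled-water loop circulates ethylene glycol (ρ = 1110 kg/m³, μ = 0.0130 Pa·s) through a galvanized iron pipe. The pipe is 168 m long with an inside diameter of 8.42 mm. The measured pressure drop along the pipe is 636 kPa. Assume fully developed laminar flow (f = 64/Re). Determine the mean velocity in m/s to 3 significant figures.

V ≈ 0.645 m/s

For laminar flow, f = 64/Re with Re = ρVD/μ, so Darcy-Weisbach reduces to ΔP = 32μLV/D². Solving for V: V = ΔP·D²/(32μL) = 6.36e+05·(0.00842)²/(32·0.013·168) = 0.6452 m/s.
Check: Re = ρVD/μ = 1110·0.6452·0.00842/0.013 = 463.8 < 2300, so the laminar assumption holds.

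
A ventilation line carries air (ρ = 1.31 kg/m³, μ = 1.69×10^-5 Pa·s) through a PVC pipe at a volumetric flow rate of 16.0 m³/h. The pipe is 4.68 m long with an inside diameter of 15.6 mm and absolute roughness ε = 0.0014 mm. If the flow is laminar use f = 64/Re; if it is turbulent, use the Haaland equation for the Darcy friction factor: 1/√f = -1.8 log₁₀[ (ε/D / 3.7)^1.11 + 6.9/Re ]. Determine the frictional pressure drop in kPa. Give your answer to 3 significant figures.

Q = 16.0 m³/h = 16.0/3600 = 0.004444 m³/s.
Cross-sectional area A = πD²/4 = π(0.0156)²/4 = 0.0001911 m²; mean velocity V = Q/A = 0.004444/0.0001911 = 23.25 m/s.
Reynolds number Re = ρVD/μ = 1.31 · 23.25 · 0.0156 / 1.69e-05 = 2.812e+04.
Re > 4000 → turbulent. Relative roughness ε/D = 1.4e-06/0.0156 = 8.97e-05. Haaland: 1/√f = -1.8 log₁₀[(8.97e-05/3.7)^1.11 + 6.9/2.812e+04] = -1.8 log₁₀[7.54e-06 + 0.000245] = 6.475, so f = 0.02385.
Darcy-Weisbach: ΔP = f(L/D)(ρV²/2) = 0.02385·(4.68/0.0156)·(1.31·23.25²/2) = 0.02385·300·354.2 = 2535 Pa.
ΔP = 2535 Pa = 2.53 kPa.

ΔP ≈ 2.53 kPa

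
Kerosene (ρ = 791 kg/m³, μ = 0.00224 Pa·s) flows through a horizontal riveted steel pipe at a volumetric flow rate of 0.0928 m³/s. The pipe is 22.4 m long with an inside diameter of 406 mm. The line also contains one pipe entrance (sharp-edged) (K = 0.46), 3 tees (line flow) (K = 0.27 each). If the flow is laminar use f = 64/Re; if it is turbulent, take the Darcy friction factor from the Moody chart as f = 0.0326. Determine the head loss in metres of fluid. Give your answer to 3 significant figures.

Cross-sectional area A = πD²/4 = π(0.406)²/4 = 0.1295 m²; mean velocity V = Q/A = 0.0928/0.1295 = 0.7168 m/s.
Reynolds number Re = ρVD/μ = 791 · 0.7168 · 0.406 / 0.00224 = 1.028e+05.
Re > 4000 → turbulent; use the Moody-chart value f = 0.0326.
Total minor-loss coefficient ΣK = 1·0.46 + 3·0.27 = 1.27.
ΔP = [f·L/D + ΣK]·(ρV²/2) = [0.0326·22.4/0.406 + 1.27]·(791·0.7168²/2) = [1.799 + 1.27]·203.2 = 623.6 Pa.
Head loss h_f = ΔP/(ρg) = 623.6/(791·9.81) = 0.0804 m.

h_f ≈ 0.0804 m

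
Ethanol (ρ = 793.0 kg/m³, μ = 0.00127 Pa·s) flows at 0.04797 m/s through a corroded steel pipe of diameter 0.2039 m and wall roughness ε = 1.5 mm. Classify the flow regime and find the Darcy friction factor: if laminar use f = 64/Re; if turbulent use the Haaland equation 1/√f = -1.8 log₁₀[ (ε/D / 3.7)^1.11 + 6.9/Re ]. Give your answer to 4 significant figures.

Re = ρVD/μ = 793·0.04797·0.2039/0.00127 = 6107.
Re > 4000 → turbulent. ε/D = 0.0015/0.2039 = 0.00736; Haaland: 1/√f = -1.8 log₁₀[0.001 + 0.00113] = 4.808, so f = 0.04326.

f ≈ 0.04326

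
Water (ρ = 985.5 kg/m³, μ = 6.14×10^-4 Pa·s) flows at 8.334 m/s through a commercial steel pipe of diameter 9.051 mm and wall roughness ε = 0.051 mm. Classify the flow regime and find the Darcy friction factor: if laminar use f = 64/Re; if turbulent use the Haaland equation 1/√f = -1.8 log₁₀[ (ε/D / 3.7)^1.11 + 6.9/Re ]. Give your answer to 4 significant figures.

Re = ρVD/μ = 985.5·8.334·0.009051/0.000614 = 1.211e+05.
Re > 4000 → turbulent. ε/D = 5.1e-05/0.009051 = 0.00563; Haaland: 1/√f = -1.8 log₁₀[0.000746 + 5.7e-05] = 5.571, so f = 0.03222.

f ≈ 0.03222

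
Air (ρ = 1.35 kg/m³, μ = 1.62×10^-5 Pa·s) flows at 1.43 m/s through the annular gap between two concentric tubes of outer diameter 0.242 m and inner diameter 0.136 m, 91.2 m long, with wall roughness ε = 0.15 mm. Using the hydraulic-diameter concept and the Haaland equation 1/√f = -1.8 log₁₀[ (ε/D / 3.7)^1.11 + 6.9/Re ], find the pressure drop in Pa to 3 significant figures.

Hydraulic diameter D_h = 4A/P = D_o - D_i = 0.242 - 0.136 = 0.106 m.
Re = ρVD_h/μ = 1.35·1.43·0.106/1.62e-05 = 1.263e+04.
ε/D_h = 0.00015/0.106 = 0.00142; Haaland gives 1/√f = -1.8 log₁₀[0.000161+0.000546] = 5.671, so f = 0.0311.
ΔP = f(L/D_h)(ρV²/2) = 0.0311·91.2/0.106·1.38 = 36.93 Pa.

ΔP ≈ 36.9 Pa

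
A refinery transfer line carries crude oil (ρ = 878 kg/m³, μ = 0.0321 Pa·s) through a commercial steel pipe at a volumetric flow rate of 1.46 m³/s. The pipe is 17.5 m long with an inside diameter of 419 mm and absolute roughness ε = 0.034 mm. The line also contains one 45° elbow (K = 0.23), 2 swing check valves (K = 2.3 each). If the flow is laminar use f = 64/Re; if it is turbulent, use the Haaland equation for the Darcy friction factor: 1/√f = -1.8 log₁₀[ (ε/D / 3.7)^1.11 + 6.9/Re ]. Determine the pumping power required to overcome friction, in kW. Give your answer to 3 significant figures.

Cross-sectional area A = πD²/4 = π(0.419)²/4 = 0.1379 m²; mean velocity V = Q/A = 1.46/0.1379 = 10.59 m/s.
Reynolds number Re = ρVD/μ = 878 · 10.59 · 0.419 / 0.0321 = 1.213e+05.
Re > 4000 → turbulent. Relative roughness ε/D = 3.4e-05/0.419 = 8.11e-05. Haaland: 1/√f = -1.8 log₁₀[(8.11e-05/3.7)^1.11 + 6.9/1.213e+05] = -1.8 log₁₀[6.74e-06 + 5.69e-05] = 7.554, so f = 0.01753.
Total minor-loss coefficient ΣK = 1·0.23 + 2·2.3 = 4.83.
ΔP = [f·L/D + ΣK]·(ρV²/2) = [0.01753·17.5/0.419 + 4.83]·(878·10.59²/2) = [0.732 + 4.83]·4.922e+04 = 2.738e+05 Pa.
Pumping power P = QΔP = 1.46·2.738e+05 = 399700 W = 400 kW.

P ≈ 400 kW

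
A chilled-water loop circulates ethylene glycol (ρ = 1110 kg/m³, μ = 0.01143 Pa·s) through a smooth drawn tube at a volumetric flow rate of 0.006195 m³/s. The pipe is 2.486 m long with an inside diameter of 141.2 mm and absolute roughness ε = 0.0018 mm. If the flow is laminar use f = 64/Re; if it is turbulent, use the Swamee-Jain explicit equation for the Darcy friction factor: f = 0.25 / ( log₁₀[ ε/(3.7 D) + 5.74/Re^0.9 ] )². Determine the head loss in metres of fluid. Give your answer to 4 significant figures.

Cross-sectional area A = πD²/4 = π(0.1412)²/4 = 0.01566 m²; mean velocity V = Q/A = 0.006195/0.01566 = 0.3956 m/s.
Reynolds number Re = ρVD/μ = 1110 · 0.3956 · 0.1412 / 0.0114 = 5425.
Re > 4000 → turbulent. Relative roughness ε/D = 1.8e-06/0.1412 = 1.27e-05. Swamee-Jain: f = 0.25/(log₁₀[1.27e-05/3.7 + 5.74/5425^0.9])² = 0.25/(log₁₀[3.45e-06 + 0.0025])² = 0.25/(-2.601)² = 0.03694.
Darcy-Weisbach: ΔP = f(L/D)(ρV²/2) = 0.03694·(2.486/0.1412)·(1110·0.3956²/2) = 0.03694·17.61·86.87 = 56.5 Pa.
Head loss h_f = ΔP/(ρg) = 56.5/(1110·9.81) = 0.005189 m.

h_f ≈ 0.005189 m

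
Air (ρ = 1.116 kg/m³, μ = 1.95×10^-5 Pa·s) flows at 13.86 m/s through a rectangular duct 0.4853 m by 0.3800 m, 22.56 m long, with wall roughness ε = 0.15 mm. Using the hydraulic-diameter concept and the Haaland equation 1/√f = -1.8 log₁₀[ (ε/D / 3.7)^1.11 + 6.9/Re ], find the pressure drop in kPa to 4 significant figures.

ΔP ≈ 0.09642 kPa

Hydraulic diameter D_h = 4A/P = 4·(0.4853·0.38)/(2·(0.4853+0.38)) = 0.7377/1.731 = 0.4262 m.
Re = ρVD_h/μ = 1.116·13.86·0.4262/1.95e-05 = 3.381e+05.
ε/D_h = 0.00015/0.4262 = 0.000352; Haaland gives 1/√f = -1.8 log₁₀[3.43e-05+2.04e-05] = 7.671, so f = 0.01699.
ΔP = f(L/D_h)(ρV²/2) = 0.01699·22.56/0.4262·107.2 = 96.42 Pa.
ΔP = 0.09642 kPa.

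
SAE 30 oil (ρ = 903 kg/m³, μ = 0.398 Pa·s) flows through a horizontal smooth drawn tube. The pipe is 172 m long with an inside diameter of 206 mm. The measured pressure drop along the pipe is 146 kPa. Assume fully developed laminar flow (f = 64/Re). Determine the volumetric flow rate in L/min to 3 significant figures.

Q ≈ 5660 L/min

For laminar flow, f = 64/Re with Re = ρVD/μ, so Darcy-Weisbach reduces to ΔP = 32μLV/D². Solving for V: V = ΔP·D²/(32μL) = 1.46e+05·(0.206)²/(32·0.398·172) = 2.828 m/s.
Check: Re = ρVD/μ = 903·2.828·0.206/0.398 = 1322 < 2300, so the laminar assumption holds.
Q = V·A = 2.828·(π/4·0.206²) = 0.09426 m³/s = 5660 L/min.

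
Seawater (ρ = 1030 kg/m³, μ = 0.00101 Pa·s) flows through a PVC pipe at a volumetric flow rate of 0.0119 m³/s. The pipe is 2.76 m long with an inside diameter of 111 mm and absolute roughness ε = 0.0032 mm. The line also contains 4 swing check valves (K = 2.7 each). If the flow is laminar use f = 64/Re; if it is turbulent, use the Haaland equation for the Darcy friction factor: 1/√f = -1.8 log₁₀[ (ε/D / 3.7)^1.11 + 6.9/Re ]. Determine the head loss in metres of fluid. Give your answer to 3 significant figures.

Cross-sectional area A = πD²/4 = π(0.111)²/4 = 0.009677 m²; mean velocity V = Q/A = 0.0119/0.009677 = 1.23 m/s.
Reynolds number Re = ρVD/μ = 1030 · 1.23 · 0.111 / 0.00101 = 1.392e+05.
Re > 4000 → turbulent. Relative roughness ε/D = 3.2e-06/0.111 = 2.88e-05. Haaland: 1/√f = -1.8 log₁₀[(2.88e-05/3.7)^1.11 + 6.9/1.392e+05] = -1.8 log₁₀[2.14e-06 + 4.96e-05] = 7.716, so f = 0.0168.
Total minor-loss coefficient ΣK = 4·2.7 = 10.8.
ΔP = [f·L/D + ΣK]·(ρV²/2) = [0.0168·2.76/0.111 + 10.8]·(1030·1.23²/2) = [0.4177 + 10.8]·778.8 = 8736 Pa.
Head loss h_f = ΔP/(ρg) = 8736/(1030·9.81) = 0.865 m.

h_f ≈ 0.865 m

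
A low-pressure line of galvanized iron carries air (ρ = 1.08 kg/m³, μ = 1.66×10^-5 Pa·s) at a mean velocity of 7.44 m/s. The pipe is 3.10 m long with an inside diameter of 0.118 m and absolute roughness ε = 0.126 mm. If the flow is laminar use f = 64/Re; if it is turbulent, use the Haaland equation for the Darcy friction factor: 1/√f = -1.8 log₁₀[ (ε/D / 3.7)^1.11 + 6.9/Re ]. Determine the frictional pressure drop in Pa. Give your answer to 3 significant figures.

Reynolds number Re = ρVD/μ = 1.08 · 7.44 · 0.118 / 1.66e-05 = 5.712e+04.
Re > 4000 → turbulent. Relative roughness ε/D = 0.000126/0.118 = 0.00107. Haaland: 1/√f = -1.8 log₁₀[(0.00107/3.7)^1.11 + 6.9/5.712e+04] = -1.8 log₁₀[0.000118 + 0.000121] = 6.52, so f = 0.02352.
Darcy-Weisbach: ΔP = f(L/D)(ρV²/2) = 0.02352·(3.1/0.118)·(1.08·7.44²/2) = 0.02352·26.27·29.89 = 18.47 Pa.

ΔP ≈ 18.5 Pa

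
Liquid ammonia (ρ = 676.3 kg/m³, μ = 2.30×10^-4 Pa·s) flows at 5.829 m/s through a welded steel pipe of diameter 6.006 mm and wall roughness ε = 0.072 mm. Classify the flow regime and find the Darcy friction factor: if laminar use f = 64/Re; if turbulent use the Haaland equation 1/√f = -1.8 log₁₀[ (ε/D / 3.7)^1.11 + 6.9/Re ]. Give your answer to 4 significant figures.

f ≈ 0.04091

Re = ρVD/μ = 676.3·5.829·0.006006/0.00023 = 1.029e+05.
Re > 4000 → turbulent. ε/D = 7.2e-05/0.006006 = 0.012; Haaland: 1/√f = -1.8 log₁₀[0.00172 + 6.7e-05] = 4.944, so f = 0.04091.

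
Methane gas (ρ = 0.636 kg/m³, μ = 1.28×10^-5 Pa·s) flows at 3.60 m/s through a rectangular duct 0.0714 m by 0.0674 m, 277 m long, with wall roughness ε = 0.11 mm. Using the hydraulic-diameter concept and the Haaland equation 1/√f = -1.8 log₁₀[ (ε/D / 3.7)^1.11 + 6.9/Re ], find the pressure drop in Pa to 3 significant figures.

Hydraulic diameter D_h = 4A/P = 4·(0.0714·0.0674)/(2·(0.0714+0.0674)) = 0.01925/0.2776 = 0.06934 m.
Re = ρVD_h/μ = 0.636·3.6·0.06934/1.28e-05 = 1.24e+04.
ε/D_h = 0.00011/0.06934 = 0.00159; Haaland gives 1/√f = -1.8 log₁₀[0.000183+0.000556] = 5.636, so f = 0.03148.
ΔP = f(L/D_h)(ρV²/2) = 0.03148·277/0.06934·4.121 = 518.2 Pa.

ΔP ≈ 518 Pa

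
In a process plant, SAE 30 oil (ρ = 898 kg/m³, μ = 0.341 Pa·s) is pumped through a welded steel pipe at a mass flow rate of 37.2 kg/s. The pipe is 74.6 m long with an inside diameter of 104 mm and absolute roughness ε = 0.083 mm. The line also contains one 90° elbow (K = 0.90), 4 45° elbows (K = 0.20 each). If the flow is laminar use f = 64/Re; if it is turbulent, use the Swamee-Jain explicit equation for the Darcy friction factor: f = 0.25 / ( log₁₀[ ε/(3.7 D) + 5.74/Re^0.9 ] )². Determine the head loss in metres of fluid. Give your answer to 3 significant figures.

h_f ≈ 43.7 m

A = πD²/4 = π(0.104)²/4 = 0.008495 m²; mean velocity V = ṁ/(ρA) = 37.2/(898 · 0.008495) = 4.877 m/s.
Reynolds number Re = ρVD/μ = 898 · 4.877 · 0.104 / 0.341 = 1336.
Re < 2300 → laminar flow, so f = 64/Re = 64/1336 = 0.04792 (the turbulent correlation is not needed).
Total minor-loss coefficient ΣK = 1·0.9 + 4·0.2 = 1.7.
ΔP = [f·L/D + ΣK]·(ρV²/2) = [0.04792·74.6/0.104 + 1.7]·(898·4.877²/2) = [34.37 + 1.7]·1.068e+04 = 3.852e+05 Pa.
Head loss h_f = ΔP/(ρg) = 3.852e+05/(898·9.81) = 43.7 m.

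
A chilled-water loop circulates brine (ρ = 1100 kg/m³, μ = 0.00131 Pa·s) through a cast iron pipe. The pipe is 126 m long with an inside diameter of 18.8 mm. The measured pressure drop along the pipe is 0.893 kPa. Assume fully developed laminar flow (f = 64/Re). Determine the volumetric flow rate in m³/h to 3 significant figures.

For laminar flow, f = 64/Re with Re = ρVD/μ, so Darcy-Weisbach reduces to ΔP = 32μLV/D². Solving for V: V = ΔP·D²/(32μL) = 893·(0.0188)²/(32·0.00131·126) = 0.05976 m/s.
Check: Re = ρVD/μ = 1100·0.05976·0.0188/0.00131 = 943.3 < 2300, so the laminar assumption holds.
Q = V·A = 0.05976·(π/4·0.0188²) = 1.659e-05 m³/s = 0.0597 m³/h.

Q ≈ 0.0597 m³/h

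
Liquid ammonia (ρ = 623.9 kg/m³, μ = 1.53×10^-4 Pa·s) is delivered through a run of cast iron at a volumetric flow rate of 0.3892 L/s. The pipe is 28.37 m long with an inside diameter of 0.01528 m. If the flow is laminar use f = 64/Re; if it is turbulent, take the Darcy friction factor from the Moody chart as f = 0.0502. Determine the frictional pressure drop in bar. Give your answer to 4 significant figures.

ΔP ≈ 1.310 bar

Q = 0.3892 L/s = 0.3892/1000 = 0.0003892 m³/s.
Cross-sectional area A = πD²/4 = π(0.01528)²/4 = 0.0001834 m²; mean velocity V = Q/A = 0.0003892/0.0001834 = 2.122 m/s.
Reynolds number Re = ρVD/μ = 623.9 · 2.122 · 0.01528 / 0.000153 = 1.322e+05.
Re > 4000 → turbulent; use the Moody-chart value f = 0.0502.
Darcy-Weisbach: ΔP = f(L/D)(ρV²/2) = 0.0502·(28.37/0.01528)·(623.9·2.122²/2) = 0.0502·1857·1405 = 1.31e+05 Pa.
ΔP = 1.31e+05 Pa = 1.310 bar.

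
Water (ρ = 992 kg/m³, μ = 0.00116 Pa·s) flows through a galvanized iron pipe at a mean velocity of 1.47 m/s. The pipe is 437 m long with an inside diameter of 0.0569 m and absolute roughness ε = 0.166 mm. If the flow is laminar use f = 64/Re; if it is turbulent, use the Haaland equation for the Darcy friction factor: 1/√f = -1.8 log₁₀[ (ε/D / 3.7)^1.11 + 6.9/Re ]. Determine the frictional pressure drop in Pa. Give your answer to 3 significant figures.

Reynolds number Re = ρVD/μ = 992 · 1.47 · 0.0569 / 0.00116 = 7.153e+04.
Re > 4000 → turbulent. Relative roughness ε/D = 0.000166/0.0569 = 0.00292. Haaland: 1/√f = -1.8 log₁₀[(0.00292/3.7)^1.11 + 6.9/7.153e+04] = -1.8 log₁₀[0.000359 + 9.65e-05] = 6.014, so f = 0.02765.
Darcy-Weisbach: ΔP = f(L/D)(ρV²/2) = 0.02765·(437/0.0569)·(992·1.47²/2) = 0.02765·7680·1072 = 2.276e+05 Pa.

ΔP ≈ 228000 Pa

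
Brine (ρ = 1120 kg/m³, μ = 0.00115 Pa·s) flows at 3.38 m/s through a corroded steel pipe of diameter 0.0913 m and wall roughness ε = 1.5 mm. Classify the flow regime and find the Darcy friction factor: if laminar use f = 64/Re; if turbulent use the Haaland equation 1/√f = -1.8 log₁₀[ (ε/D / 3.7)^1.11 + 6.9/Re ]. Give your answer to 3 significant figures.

f ≈ 0.0454

Re = ρVD/μ = 1120·3.38·0.0913/0.00115 = 3.005e+05.
Re > 4000 → turbulent. ε/D = 0.0015/0.0913 = 0.0164; Haaland: 1/√f = -1.8 log₁₀[0.00245 + 2.3e-05] = 4.693, so f = 0.0454.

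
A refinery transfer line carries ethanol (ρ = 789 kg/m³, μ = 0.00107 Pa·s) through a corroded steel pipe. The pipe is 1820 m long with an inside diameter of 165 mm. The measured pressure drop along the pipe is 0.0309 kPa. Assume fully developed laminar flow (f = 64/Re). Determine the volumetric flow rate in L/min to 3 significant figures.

Q ≈ 17.3 L/min

For laminar flow, f = 64/Re with Re = ρVD/μ, so Darcy-Weisbach reduces to ΔP = 32μLV/D². Solving for V: V = ΔP·D²/(32μL) = 30.9·(0.165)²/(32·0.00107·1820) = 0.0135 m/s.
Check: Re = ρVD/μ = 789·0.0135·0.165/0.00107 = 1642 < 2300, so the laminar assumption holds.
Q = V·A = 0.0135·(π/4·0.165²) = 0.0002887 m³/s = 17.3 L/min.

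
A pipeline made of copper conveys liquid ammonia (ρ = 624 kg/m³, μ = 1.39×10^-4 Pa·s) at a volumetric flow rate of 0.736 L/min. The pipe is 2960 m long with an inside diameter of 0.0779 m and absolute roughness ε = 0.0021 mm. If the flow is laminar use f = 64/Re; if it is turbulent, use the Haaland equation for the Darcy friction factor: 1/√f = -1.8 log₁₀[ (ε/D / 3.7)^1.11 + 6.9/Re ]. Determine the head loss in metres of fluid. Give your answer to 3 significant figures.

h_f ≈ 9.12×10^-4 m

Q = 0.736 L/min = 0.736/60000 = 1.227e-05 m³/s.
Cross-sectional area A = πD²/4 = π(0.0779)²/4 = 0.004766 m²; mean velocity V = Q/A = 1.227e-05/0.004766 = 0.002574 m/s.
Reynolds number Re = ρVD/μ = 624 · 0.002574 · 0.0779 / 0.000139 = 900.1.
Re < 2300 → laminar flow, so f = 64/Re = 64/900.1 = 0.07111 (the turbulent correlation is not needed).
Darcy-Weisbach: ΔP = f(L/D)(ρV²/2) = 0.07111·(2960/0.0779)·(624·0.002574²/2) = 0.07111·3.8e+04·0.002067 = 5.584 Pa.
Head loss h_f = ΔP/(ρg) = 5.584/(624·9.81) = 9.12×10^-4 m.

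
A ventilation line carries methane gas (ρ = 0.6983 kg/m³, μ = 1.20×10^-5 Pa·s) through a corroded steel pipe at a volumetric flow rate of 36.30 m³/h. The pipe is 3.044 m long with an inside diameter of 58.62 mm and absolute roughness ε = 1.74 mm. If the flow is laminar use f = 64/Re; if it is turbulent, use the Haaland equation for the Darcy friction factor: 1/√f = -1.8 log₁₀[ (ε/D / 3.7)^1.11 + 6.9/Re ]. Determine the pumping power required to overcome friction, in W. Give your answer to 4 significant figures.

P ≈ 0.1516 W

Q = 36.30 m³/h = 36.30/3600 = 0.01008 m³/s.
Cross-sectional area A = πD²/4 = π(0.05862)²/4 = 0.002699 m²; mean velocity V = Q/A = 0.01008/0.002699 = 3.736 m/s.
Reynolds number Re = ρVD/μ = 0.6983 · 3.736 · 0.05862 / 1.2e-05 = 1.274e+04.
Re > 4000 → turbulent. Relative roughness ε/D = 0.00174/0.05862 = 0.0297. Haaland: 1/√f = -1.8 log₁₀[(0.0297/3.7)^1.11 + 6.9/1.274e+04] = -1.8 log₁₀[0.00472 + 0.000541] = 4.102, so f = 0.05942.
Darcy-Weisbach: ΔP = f(L/D)(ρV²/2) = 0.05942·(3.044/0.05862)·(0.6983·3.736²/2) = 0.05942·51.93·4.874 = 15.04 Pa.
Pumping power P = QΔP = 0.01008·15.04 = 0.15164 W = 0.1516 W.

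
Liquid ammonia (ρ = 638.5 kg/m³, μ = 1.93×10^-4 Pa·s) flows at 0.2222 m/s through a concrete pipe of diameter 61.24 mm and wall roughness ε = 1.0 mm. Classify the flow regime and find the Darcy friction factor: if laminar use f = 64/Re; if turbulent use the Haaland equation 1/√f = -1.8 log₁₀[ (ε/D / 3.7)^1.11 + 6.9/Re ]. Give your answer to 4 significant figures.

Re = ρVD/μ = 638.5·0.2222·0.06124/0.000193 = 4.502e+04.
Re > 4000 → turbulent. ε/D = 0.001/0.06124 = 0.0163; Haaland: 1/√f = -1.8 log₁₀[0.00243 + 0.000153] = 4.658, so f = 0.04609.

f ≈ 0.04609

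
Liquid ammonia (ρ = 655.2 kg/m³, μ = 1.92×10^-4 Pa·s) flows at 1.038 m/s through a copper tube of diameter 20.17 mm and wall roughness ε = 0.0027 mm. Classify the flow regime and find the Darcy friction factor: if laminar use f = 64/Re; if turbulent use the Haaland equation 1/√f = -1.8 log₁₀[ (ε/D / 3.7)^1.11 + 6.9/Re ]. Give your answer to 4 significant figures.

f ≈ 0.01963

Re = ρVD/μ = 655.2·1.038·0.02017/0.000192 = 7.145e+04.
Re > 4000 → turbulent. ε/D = 2.7e-06/0.02017 = 0.000134; Haaland: 1/√f = -1.8 log₁₀[1.17e-05 + 9.66e-05] = 7.138, so f = 0.01963.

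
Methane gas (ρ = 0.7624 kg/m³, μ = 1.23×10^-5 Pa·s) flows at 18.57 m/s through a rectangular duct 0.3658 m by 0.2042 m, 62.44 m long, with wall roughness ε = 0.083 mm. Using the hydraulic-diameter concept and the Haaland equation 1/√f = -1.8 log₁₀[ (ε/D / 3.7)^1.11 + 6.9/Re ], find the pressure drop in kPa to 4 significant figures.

Hydraulic diameter D_h = 4A/P = 4·(0.3658·0.2042)/(2·(0.3658+0.2042)) = 0.2988/1.14 = 0.2621 m.
Re = ρVD_h/μ = 0.7624·18.57·0.2621/1.23e-05 = 3.017e+05.
ε/D_h = 8.3e-05/0.2621 = 0.000317; Haaland gives 1/√f = -1.8 log₁₀[3.05e-05+2.29e-05] = 7.69, so f = 0.01691.
ΔP = f(L/D_h)(ρV²/2) = 0.01691·62.44/0.2621·131.5 = 529.6 Pa.
ΔP = 0.5296 kPa.

ΔP ≈ 0.5296 kPa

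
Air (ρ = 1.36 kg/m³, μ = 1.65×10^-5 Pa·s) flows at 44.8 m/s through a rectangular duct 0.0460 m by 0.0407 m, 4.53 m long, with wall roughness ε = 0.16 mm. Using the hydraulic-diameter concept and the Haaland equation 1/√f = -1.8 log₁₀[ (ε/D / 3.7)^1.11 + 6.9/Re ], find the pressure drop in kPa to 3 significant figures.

Hydraulic diameter D_h = 4A/P = 4·(0.046·0.0407)/(2·(0.046+0.0407)) = 0.007489/0.1734 = 0.04319 m.
Re = ρVD_h/μ = 1.36·44.8·0.04319/1.65e-05 = 1.595e+05.
ε/D_h = 0.00016/0.04319 = 0.0037; Haaland gives 1/√f = -1.8 log₁₀[0.000468+4.33e-05] = 5.924, so f = 0.0285.
ΔP = f(L/D_h)(ρV²/2) = 0.0285·4.53/0.04319·1365 = 4079 Pa.
ΔP = 4.08 kPa.

ΔP ≈ 4.08 kPa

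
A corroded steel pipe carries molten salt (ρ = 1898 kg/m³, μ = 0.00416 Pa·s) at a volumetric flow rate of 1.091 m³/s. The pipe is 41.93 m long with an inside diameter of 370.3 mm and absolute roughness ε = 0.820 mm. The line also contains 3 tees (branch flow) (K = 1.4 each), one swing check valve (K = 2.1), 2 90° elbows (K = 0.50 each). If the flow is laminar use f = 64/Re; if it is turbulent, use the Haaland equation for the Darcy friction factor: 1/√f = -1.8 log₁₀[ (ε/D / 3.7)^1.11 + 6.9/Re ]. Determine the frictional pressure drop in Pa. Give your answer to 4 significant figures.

Cross-sectional area A = πD²/4 = π(0.3703)²/4 = 0.1077 m²; mean velocity V = Q/A = 1.091/0.1077 = 10.13 m/s.
Reynolds number Re = ρVD/μ = 1898 · 10.13 · 0.3703 / 0.00416 = 1.712e+06.
Re > 4000 → turbulent. Relative roughness ε/D = 0.00082/0.3703 = 0.00221. Haaland: 1/√f = -1.8 log₁₀[(0.00221/3.7)^1.11 + 6.9/1.712e+06] = -1.8 log₁₀[0.000265 + 4.03e-06] = 6.428, so f = 0.0242.
Total minor-loss coefficient ΣK = 3·1.4 + 1·2.1 + 2·0.5 = 7.3.
ΔP = [f·L/D + ΣK]·(ρV²/2) = [0.0242·41.93/0.3703 + 7.3]·(1898·10.13²/2) = [2.741 + 7.3]·9.739e+04 = 9.779e+05 Pa.

ΔP ≈ 977900 Pa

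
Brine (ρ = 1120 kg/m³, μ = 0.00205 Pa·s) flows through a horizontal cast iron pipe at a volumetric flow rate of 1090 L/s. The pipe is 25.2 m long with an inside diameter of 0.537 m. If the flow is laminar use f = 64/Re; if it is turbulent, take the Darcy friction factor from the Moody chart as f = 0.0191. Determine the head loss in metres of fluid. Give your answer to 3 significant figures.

h_f ≈ 1.06 m

Q = 1090 L/s = 1090/1000 = 1.09 m³/s.
Cross-sectional area A = πD²/4 = π(0.537)²/4 = 0.2265 m²; mean velocity V = Q/A = 1.09/0.2265 = 4.813 m/s.
Reynolds number Re = ρVD/μ = 1120 · 4.813 · 0.537 / 0.00205 = 1.412e+06.
Re > 4000 → turbulent; use the Moody-chart value f = 0.0191.
Darcy-Weisbach: ΔP = f(L/D)(ρV²/2) = 0.0191·(25.2/0.537)·(1120·4.813²/2) = 0.0191·46.93·1.297e+04 = 1.163e+04 Pa.
Head loss h_f = ΔP/(ρg) = 1.163e+04/(1120·9.81) = 1.06 m.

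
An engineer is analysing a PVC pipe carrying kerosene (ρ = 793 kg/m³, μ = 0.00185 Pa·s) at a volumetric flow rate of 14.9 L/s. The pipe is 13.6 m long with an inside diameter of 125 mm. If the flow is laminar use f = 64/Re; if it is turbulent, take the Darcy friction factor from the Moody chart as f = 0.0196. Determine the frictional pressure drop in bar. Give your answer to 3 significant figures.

ΔP ≈ 0.0125 bar

Q = 14.9 L/s = 14.9/1000 = 0.0149 m³/s.
Cross-sectional area A = πD²/4 = π(0.125)²/4 = 0.01227 m²; mean velocity V = Q/A = 0.0149/0.01227 = 1.214 m/s.
Reynolds number Re = ρVD/μ = 793 · 1.214 · 0.125 / 0.00185 = 6.506e+04.
Re > 4000 → turbulent; use the Moody-chart value f = 0.0196.
Darcy-Weisbach: ΔP = f(L/D)(ρV²/2) = 0.0196·(13.6/0.125)·(793·1.214²/2) = 0.0196·108.8·584.5 = 1246 Pa.
ΔP = 1246 Pa = 0.0125 bar.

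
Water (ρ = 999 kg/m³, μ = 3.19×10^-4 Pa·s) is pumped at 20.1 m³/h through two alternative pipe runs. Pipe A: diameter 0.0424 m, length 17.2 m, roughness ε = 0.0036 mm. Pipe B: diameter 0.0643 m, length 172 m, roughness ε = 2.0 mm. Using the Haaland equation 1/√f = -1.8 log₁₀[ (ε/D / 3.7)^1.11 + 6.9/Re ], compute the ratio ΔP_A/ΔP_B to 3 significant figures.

ΔP_A/ΔP_B ≈ 0.193

Pipe A: V = Q/A = 0.005583/0.001412 = 3.954 m/s; Re = 5.251e+05; ε/D = 8.49e-05; Haaland → f = 0.01401; ΔP_A = f(L/D)(ρV²/2) = 4.438e+04 Pa.
Pipe B: V = Q/A = 0.005583/0.003247 = 1.719 m/s; Re = 3.462e+05; ε/D = 0.0311; Haaland → f = 0.05825; ΔP_B = f(L/D)(ρV²/2) = 2.301e+05 Pa.
ΔP_A/ΔP_B = 4.438e+04/2.301e+05 = 0.193.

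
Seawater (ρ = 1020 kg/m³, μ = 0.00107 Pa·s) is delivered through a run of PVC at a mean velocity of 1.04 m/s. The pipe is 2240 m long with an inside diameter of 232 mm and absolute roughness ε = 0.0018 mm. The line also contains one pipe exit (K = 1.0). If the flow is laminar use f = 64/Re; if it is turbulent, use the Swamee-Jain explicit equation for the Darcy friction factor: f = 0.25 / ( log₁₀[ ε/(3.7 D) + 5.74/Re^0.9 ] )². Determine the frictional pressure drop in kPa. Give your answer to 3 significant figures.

ΔP ≈ 81.5 kPa

Reynolds number Re = ρVD/μ = 1020 · 1.04 · 0.232 / 0.00107 = 2.3e+05.
Re > 4000 → turbulent. Relative roughness ε/D = 1.8e-06/0.232 = 7.76e-06. Swamee-Jain: f = 0.25/(log₁₀[7.76e-06/3.7 + 5.74/2.3e+05^0.9])² = 0.25/(log₁₀[2.1e-06 + 8.58e-05])² = 0.25/(-4.056)² = 0.0152.
Total minor-loss coefficient ΣK = 1·1 = 1.
ΔP = [f·L/D + ΣK]·(ρV²/2) = [0.0152·2240/0.232 + 1]·(1020·1.04²/2) = [146.7 + 1]·551.6 = 8.148e+04 Pa.
ΔP = 8.148e+04 Pa = 81.5 kPa.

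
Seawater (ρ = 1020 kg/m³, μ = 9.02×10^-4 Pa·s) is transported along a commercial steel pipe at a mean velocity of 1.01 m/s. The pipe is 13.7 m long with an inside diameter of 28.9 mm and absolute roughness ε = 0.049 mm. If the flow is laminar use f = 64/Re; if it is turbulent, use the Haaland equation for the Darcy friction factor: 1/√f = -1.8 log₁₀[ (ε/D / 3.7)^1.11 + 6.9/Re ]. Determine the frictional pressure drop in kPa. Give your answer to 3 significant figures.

Reynolds number Re = ρVD/μ = 1020 · 1.01 · 0.0289 / 0.000902 = 3.301e+04.
Re > 4000 → turbulent. Relative roughness ε/D = 4.9e-05/0.0289 = 0.0017. Haaland: 1/√f = -1.8 log₁₀[(0.0017/3.7)^1.11 + 6.9/3.301e+04] = -1.8 log₁₀[0.000197 + 0.000209] = 6.105, so f = 0.02683.
Darcy-Weisbach: ΔP = f(L/D)(ρV²/2) = 0.02683·(13.7/0.0289)·(1020·1.01²/2) = 0.02683·474·520.3 = 6617 Pa.
ΔP = 6617 Pa = 6.62 kPa.

ΔP ≈ 6.62 kPa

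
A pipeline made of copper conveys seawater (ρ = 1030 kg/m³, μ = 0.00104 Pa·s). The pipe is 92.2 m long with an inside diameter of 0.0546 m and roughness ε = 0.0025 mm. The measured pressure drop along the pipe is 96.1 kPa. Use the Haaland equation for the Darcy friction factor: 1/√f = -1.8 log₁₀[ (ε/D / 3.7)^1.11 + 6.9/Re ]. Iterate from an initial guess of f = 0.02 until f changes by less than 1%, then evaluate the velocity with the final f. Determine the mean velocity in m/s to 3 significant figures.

Rearranging Darcy-Weisbach: V = √(2·ΔP·D/(f·L·ρ)). With ε/D = 2.5e-06/0.0546 = 4.58e-05, iterate starting from f = 0.02:
  f = 0.02 → V = √(2·9.61e+04·0.0546/(0.02·92.2·1030)) = 2.351 m/s; Re = ρVD/μ = 1.271e+05; f → 0.01719
  f = 0.01719 → V = 2.536 m/s; Re = 1.371e+05; f → 0.01694
  f = 0.01694 → V = 2.554 m/s; Re = 1.381e+05; f → 0.01692
Converged (Δf/f < 1%). With the final f = 0.01692: V = √(2·9.61e+04·0.0546/(0.01692·92.2·1030)) = 2.556 m/s.

V ≈ 2.56 m/s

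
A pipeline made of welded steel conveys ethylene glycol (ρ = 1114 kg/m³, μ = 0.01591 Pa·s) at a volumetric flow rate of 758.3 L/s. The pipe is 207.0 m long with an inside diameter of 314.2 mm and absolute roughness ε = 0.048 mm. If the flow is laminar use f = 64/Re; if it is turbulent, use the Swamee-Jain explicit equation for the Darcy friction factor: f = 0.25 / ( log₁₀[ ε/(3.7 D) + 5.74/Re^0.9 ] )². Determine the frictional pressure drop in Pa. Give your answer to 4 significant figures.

Q = 758.3 L/s = 758.3/1000 = 0.7583 m³/s.
Cross-sectional area A = πD²/4 = π(0.3142)²/4 = 0.07754 m²; mean velocity V = Q/A = 0.7583/0.07754 = 9.78 m/s.
Reynolds number Re = ρVD/μ = 1114 · 9.78 · 0.3142 / 0.0159 = 2.152e+05.
Re > 4000 → turbulent. Relative roughness ε/D = 4.8e-05/0.3142 = 0.000153. Swamee-Jain: f = 0.25/(log₁₀[0.000153/3.7 + 5.74/2.152e+05^0.9])² = 0.25/(log₁₀[4.13e-05 + 9.11e-05])² = 0.25/(-3.878)² = 0.01662.
Darcy-Weisbach: ΔP = f(L/D)(ρV²/2) = 0.01662·(207/0.3142)·(1114·9.78²/2) = 0.01662·658.8·5.328e+04 = 5.834e+05 Pa.

ΔP ≈ 583400 Pa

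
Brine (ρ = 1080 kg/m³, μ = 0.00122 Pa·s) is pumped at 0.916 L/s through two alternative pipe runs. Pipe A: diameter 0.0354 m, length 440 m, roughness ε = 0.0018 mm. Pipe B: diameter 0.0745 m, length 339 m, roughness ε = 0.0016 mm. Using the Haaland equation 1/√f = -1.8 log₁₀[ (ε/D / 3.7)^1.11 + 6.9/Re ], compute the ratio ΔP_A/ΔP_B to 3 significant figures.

ΔP_A/ΔP_B ≈ 44.6

Pipe A: V = Q/A = 0.000916/0.0009842 = 0.9307 m/s; Re = 2.917e+04; ε/D = 5.08e-05; Haaland → f = 0.02357; ΔP_A = f(L/D)(ρV²/2) = 1.37e+05 Pa.
Pipe B: V = Q/A = 0.000916/0.004359 = 0.2101 m/s; Re = 1.386e+04; ε/D = 2.15e-05; Haaland → f = 0.02832; ΔP_B = f(L/D)(ρV²/2) = 3072 Pa.
ΔP_A/ΔP_B = 1.37e+05/3072 = 44.6.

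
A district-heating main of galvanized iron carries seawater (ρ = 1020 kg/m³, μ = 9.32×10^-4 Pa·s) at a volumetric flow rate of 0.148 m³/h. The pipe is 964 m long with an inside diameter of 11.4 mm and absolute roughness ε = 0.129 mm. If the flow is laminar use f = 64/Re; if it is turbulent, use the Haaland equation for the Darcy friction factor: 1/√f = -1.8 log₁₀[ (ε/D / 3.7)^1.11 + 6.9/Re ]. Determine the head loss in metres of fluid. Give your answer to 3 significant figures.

h_f ≈ 33.9 m

Q = 0.148 m³/h = 0.148/3600 = 4.111e-05 m³/s.
Cross-sectional area A = πD²/4 = π(0.0114)²/4 = 0.0001021 m²; mean velocity V = Q/A = 4.111e-05/0.0001021 = 0.4028 m/s.
Reynolds number Re = ρVD/μ = 1020 · 0.4028 · 0.0114 / 0.000932 = 5025.
Re > 4000 → turbulent. Relative roughness ε/D = 0.000129/0.0114 = 0.0113. Haaland: 1/√f = -1.8 log₁₀[(0.0113/3.7)^1.11 + 6.9/5025] = -1.8 log₁₀[0.00162 + 0.00137] = 4.544, so f = 0.04844.
Darcy-Weisbach: ΔP = f(L/D)(ρV²/2) = 0.04844·(964/0.0114)·(1020·0.4028²/2) = 0.04844·8.456e+04·82.74 = 3.389e+05 Pa.
Head loss h_f = ΔP/(ρg) = 3.389e+05/(1020·9.81) = 33.9 m.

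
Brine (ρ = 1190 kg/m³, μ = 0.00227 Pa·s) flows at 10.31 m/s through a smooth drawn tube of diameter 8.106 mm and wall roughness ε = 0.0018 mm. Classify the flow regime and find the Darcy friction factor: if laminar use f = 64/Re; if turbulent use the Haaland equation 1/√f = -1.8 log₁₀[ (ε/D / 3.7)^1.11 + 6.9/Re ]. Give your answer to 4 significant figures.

f ≈ 0.02196

Re = ρVD/μ = 1190·10.31·0.008106/0.00227 = 4.381e+04.
Re > 4000 → turbulent. ε/D = 1.8e-06/0.008106 = 0.000222; Haaland: 1/√f = -1.8 log₁₀[2.06e-05 + 0.000157] = 6.749, so f = 0.02196.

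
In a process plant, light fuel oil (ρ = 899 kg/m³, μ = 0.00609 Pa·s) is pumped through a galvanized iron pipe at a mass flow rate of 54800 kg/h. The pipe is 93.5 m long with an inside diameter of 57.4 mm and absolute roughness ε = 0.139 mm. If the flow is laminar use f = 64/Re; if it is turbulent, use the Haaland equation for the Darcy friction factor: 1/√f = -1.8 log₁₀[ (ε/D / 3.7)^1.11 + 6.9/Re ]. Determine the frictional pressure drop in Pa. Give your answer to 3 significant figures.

ΔP ≈ 847000 Pa

ṁ = 54800 kg/h = 54800/3600 = 15.22 kg/s.
A = πD²/4 = π(0.0574)²/4 = 0.002588 m²; mean velocity V = ṁ/(ρA) = 15.22/(899 · 0.002588) = 6.543 m/s.
Reynolds number Re = ρVD/μ = 899 · 6.543 · 0.0574 / 0.00609 = 5.544e+04.
Re > 4000 → turbulent. Relative roughness ε/D = 0.000139/0.0574 = 0.00242. Haaland: 1/√f = -1.8 log₁₀[(0.00242/3.7)^1.11 + 6.9/5.544e+04] = -1.8 log₁₀[0.000292 + 0.000124] = 6.084, so f = 0.02701.
Darcy-Weisbach: ΔP = f(L/D)(ρV²/2) = 0.02701·(93.5/0.0574)·(899·6.543²/2) = 0.02701·1629·1.925e+04 = 8.468e+05 Pa.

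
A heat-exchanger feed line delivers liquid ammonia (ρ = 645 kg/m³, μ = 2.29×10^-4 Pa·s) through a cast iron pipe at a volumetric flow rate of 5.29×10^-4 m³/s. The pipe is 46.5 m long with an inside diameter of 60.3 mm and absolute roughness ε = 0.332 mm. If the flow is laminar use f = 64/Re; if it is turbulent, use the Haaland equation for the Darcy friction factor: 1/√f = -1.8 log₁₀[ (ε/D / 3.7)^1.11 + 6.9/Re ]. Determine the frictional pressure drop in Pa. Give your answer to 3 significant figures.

ΔP ≈ 288 Pa

Cross-sectional area A = πD²/4 = π(0.0603)²/4 = 0.002856 m²; mean velocity V = Q/A = 0.000529/0.002856 = 0.1852 m/s.
Reynolds number Re = ρVD/μ = 645 · 0.1852 · 0.0603 / 0.000229 = 3.146e+04.
Re > 4000 → turbulent. Relative roughness ε/D = 0.000332/0.0603 = 0.00551. Haaland: 1/√f = -1.8 log₁₀[(0.00551/3.7)^1.11 + 6.9/3.146e+04] = -1.8 log₁₀[0.000727 + 0.000219] = 5.443, so f = 0.03375.
Darcy-Weisbach: ΔP = f(L/D)(ρV²/2) = 0.03375·(46.5/0.0603)·(645·0.1852²/2) = 0.03375·771.1·11.07 = 288 Pa.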